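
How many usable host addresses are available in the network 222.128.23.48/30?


Host bits = 32 - 30 = 2
Total addresses = 2^2 = 4
Usable = total - 2 (network and broadcast)
Usable hosts: 2


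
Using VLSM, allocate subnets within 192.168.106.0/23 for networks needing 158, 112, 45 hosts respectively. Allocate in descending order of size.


158 hosts -> /24 (254 usable): 192.168.106.0/24
112 hosts -> /25 (126 usable): 192.168.107.0/25
45 hosts -> /26 (62 usable): 192.168.107.128/26
Allocation: 192.168.106.0/24 (158 hosts, 254 usable); 192.168.107.0/25 (112 hosts, 126 usable); 192.168.107.128/26 (45 hosts, 62 usable)


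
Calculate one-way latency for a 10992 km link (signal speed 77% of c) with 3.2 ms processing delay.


Speed = 0.77 * 3e5 km/s = 231000 km/s
Propagation delay = 10992 / 231000 = 0.0476 s = 47.5844 ms
Processing delay = 3.2 ms
Total one-way latency = 50.7844 ms


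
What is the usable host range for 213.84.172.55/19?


Network: 213.84.160.0
Broadcast: 213.84.191.255
First usable = network + 1
Last usable = broadcast - 1
Range: 213.84.160.1 to 213.84.191.254


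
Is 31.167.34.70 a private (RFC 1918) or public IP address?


RFC 1918 private ranges:
  10.0.0.0/8 (10.0.0.0 - 10.255.255.255)
  172.16.0.0/12 (172.16.0.0 - 172.31.255.255)
  192.168.0.0/16 (192.168.0.0 - 192.168.255.255)
Public (not in any RFC 1918 range)


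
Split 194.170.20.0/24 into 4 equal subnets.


New prefix = 24 + 2 = 26
Each subnet has 64 addresses
  194.170.20.0/26
  194.170.20.64/26
  194.170.20.128/26
  194.170.20.192/26
Subnets: 194.170.20.0/26, 194.170.20.64/26, 194.170.20.128/26, 194.170.20.192/26


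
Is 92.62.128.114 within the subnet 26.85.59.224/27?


Subnet network: 26.85.59.224
Test IP AND mask: 92.62.128.96
No, 92.62.128.114 is not in 26.85.59.224/27


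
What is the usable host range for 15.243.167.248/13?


Network: 15.240.0.0
Broadcast: 15.247.255.255
First usable = network + 1
Last usable = broadcast - 1
Range: 15.240.0.1 to 15.247.255.254


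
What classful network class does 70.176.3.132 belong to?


First octet: 70
Binary: 01000110
0xxxxxxx -> Class A (1-126)
Class A, default mask 255.0.0.0 (/8)


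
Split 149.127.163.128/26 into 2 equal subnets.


New prefix = 26 + 1 = 27
Each subnet has 32 addresses
  149.127.163.128/27
  149.127.163.160/27
Subnets: 149.127.163.128/27, 149.127.163.160/27


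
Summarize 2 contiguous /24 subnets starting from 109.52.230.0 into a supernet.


Original prefix: /24
Number of subnets: 2 = 2^1
New prefix = 24 - 1 = 23
Supernet: 109.52.230.0/23


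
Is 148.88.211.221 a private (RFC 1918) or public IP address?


RFC 1918 private ranges:
  10.0.0.0/8 (10.0.0.0 - 10.255.255.255)
  172.16.0.0/12 (172.16.0.0 - 172.31.255.255)
  192.168.0.0/16 (192.168.0.0 - 192.168.255.255)
Public (not in any RFC 1918 range)


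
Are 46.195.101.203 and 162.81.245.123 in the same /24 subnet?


Mask: 255.255.255.0
46.195.101.203 AND mask = 46.195.101.0
162.81.245.123 AND mask = 162.81.245.0
No, different subnets (46.195.101.0 vs 162.81.245.0)


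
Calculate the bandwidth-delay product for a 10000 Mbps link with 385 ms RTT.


BDP = bandwidth * RTT
= 10000 Mbps * 385 ms
= 10000 * 1e6 * 385 / 1000 bits
= 3850000000 bits
= 481250000 bytes
= 469970.7031 KB
BDP = 3850000000 bits (481250000 bytes)


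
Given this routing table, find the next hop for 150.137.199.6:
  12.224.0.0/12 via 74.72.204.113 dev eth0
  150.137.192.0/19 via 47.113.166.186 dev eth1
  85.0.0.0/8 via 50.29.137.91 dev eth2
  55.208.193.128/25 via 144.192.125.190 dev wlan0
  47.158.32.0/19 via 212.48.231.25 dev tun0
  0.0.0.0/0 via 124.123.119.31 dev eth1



Longest prefix match for 150.137.199.6:
  /12 12.224.0.0: no
  /19 150.137.192.0: MATCH
  /8 85.0.0.0: no
  /25 55.208.193.128: no
  /19 47.158.32.0: no
  /0 0.0.0.0: MATCH
Selected: next-hop 47.113.166.186 via eth1 (matched /19)


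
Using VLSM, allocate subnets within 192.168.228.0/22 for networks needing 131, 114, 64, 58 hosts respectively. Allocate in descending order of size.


131 hosts -> /24 (254 usable): 192.168.228.0/24
114 hosts -> /25 (126 usable): 192.168.229.0/25
64 hosts -> /25 (126 usable): 192.168.229.128/25
58 hosts -> /26 (62 usable): 192.168.230.0/26
Allocation: 192.168.228.0/24 (131 hosts, 254 usable); 192.168.229.0/25 (114 hosts, 126 usable); 192.168.229.128/25 (64 hosts, 126 usable); 192.168.230.0/26 (58 hosts, 62 usable)


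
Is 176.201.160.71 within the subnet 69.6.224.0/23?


Subnet network: 69.6.224.0
Test IP AND mask: 176.201.160.0
No, 176.201.160.71 is not in 69.6.224.0/23


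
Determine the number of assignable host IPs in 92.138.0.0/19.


Host bits = 32 - 19 = 13
Total addresses = 2^13 = 8192
Usable = total - 2 (network and broadcast)
Usable hosts: 8190


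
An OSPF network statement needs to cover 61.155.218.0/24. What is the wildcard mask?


Subnet mask: 255.255.255.0
Wildcard = 255.255.255.255 - subnet mask
255 - 255 = 0
255 - 255 = 0
255 - 255 = 0
255 - 0 = 255
Wildcard: 0.0.0.255


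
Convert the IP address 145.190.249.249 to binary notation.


145 = 10010001
190 = 10111110
249 = 11111001
249 = 11111001
Binary: 10010001.10111110.11111001.11111001


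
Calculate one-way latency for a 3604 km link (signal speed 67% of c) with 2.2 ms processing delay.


Speed = 0.67 * 3e5 km/s = 201000 km/s
Propagation delay = 3604 / 201000 = 0.0179 s = 17.9303 ms
Processing delay = 2.2 ms
Total one-way latency = 20.1303 ms


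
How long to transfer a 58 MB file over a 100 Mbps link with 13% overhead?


Effective throughput = 100 * (1 - 13/100) = 87 Mbps
File size in Mb = 58 * 8 = 464 Mb
Time = 464 / 87
Time = 5.3333 seconds


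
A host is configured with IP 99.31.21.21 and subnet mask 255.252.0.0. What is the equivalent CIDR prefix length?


Binary: 11111111.11111100.00000000.00000000
Count leading 1s
Prefix: /14


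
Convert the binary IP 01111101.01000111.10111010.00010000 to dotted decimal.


01111101 = 125
01000111 = 71
10111010 = 186
00010000 = 16
IP: 125.71.186.16


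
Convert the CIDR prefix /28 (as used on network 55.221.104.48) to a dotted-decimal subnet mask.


/28 means 28 network bits, 4 host bits
Binary: 11111111111111111111111111110000
Mask: 255.255.255.240


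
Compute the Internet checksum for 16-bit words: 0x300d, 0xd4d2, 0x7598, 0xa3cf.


Sum all words (with carry folding):
+ 0x300d = 0x300d
+ 0xd4d2 = 0x04e0
+ 0x7598 = 0x7a78
+ 0xa3cf = 0x1e48
One's complement: ~0x1e48
Checksum = 0xe1b7


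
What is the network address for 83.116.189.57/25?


IP:   01010011.01110100.10111101.00111001
Mask: 11111111.11111111.11111111.10000000
AND operation:
Net:  01010011.01110100.10111101.00000000
Network: 83.116.189.0/25


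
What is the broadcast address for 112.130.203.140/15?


Network: 112.130.0.0/15
Host bits = 17
Set all host bits to 1:
Broadcast: 112.131.255.255


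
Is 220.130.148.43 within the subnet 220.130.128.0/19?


Subnet network: 220.130.128.0
Test IP AND mask: 220.130.128.0
Yes, 220.130.148.43 is in 220.130.128.0/19


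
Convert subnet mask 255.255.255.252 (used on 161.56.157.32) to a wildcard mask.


Subnet mask: 255.255.255.252
Wildcard = 255.255.255.255 - subnet mask
255 - 255 = 0
255 - 255 = 0
255 - 255 = 0
255 - 252 = 3
Wildcard: 0.0.0.3


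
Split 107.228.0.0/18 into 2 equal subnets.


New prefix = 18 + 1 = 19
Each subnet has 8192 addresses
  107.228.0.0/19
  107.228.32.0/19
Subnets: 107.228.0.0/19, 107.228.32.0/19


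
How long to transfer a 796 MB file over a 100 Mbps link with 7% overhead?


Effective throughput = 100 * (1 - 7/100) = 93 Mbps
File size in Mb = 796 * 8 = 6368 Mb
Time = 6368 / 93
Time = 68.4731 seconds


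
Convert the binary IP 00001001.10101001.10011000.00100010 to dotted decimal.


00001001 = 9
10101001 = 169
10011000 = 152
00100010 = 34
IP: 9.169.152.34


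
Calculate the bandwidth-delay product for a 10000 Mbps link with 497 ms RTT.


BDP = bandwidth * RTT
= 10000 Mbps * 497 ms
= 10000 * 1e6 * 497 / 1000 bits
= 4970000000 bits
= 621250000 bytes
= 606689.4531 KB
BDP = 4970000000 bits (621250000 bytes)


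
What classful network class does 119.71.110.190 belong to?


First octet: 119
Binary: 01110111
0xxxxxxx -> Class A (1-126)
Class A, default mask 255.0.0.0 (/8)


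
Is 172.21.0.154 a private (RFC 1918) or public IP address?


RFC 1918 private ranges:
  10.0.0.0/8 (10.0.0.0 - 10.255.255.255)
  172.16.0.0/12 (172.16.0.0 - 172.31.255.255)
  192.168.0.0/16 (192.168.0.0 - 192.168.255.255)
Private (in 172.16.0.0/12)


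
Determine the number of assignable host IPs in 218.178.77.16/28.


Host bits = 32 - 28 = 4
Total addresses = 2^4 = 16
Usable = total - 2 (network and broadcast)
Usable hosts: 14


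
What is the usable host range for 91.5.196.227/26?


Network: 91.5.196.192
Broadcast: 91.5.196.255
First usable = network + 1
Last usable = broadcast - 1
Range: 91.5.196.193 to 91.5.196.254


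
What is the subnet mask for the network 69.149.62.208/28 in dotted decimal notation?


/28 means 28 network bits, 4 host bits
Binary: 11111111111111111111111111110000
Mask: 255.255.255.240


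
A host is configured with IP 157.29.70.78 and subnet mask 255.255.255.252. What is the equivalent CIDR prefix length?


Binary: 11111111.11111111.11111111.11111100
Count leading 1s
Prefix: /30


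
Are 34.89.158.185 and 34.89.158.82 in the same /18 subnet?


Mask: 255.255.192.0
34.89.158.185 AND mask = 34.89.128.0
34.89.158.82 AND mask = 34.89.128.0
Yes, same subnet (34.89.128.0)


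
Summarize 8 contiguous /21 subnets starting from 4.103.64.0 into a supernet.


Original prefix: /21
Number of subnets: 8 = 2^3
New prefix = 21 - 3 = 18
Supernet: 4.103.64.0/18


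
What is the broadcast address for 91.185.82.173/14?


Network: 91.184.0.0/14
Host bits = 18
Set all host bits to 1:
Broadcast: 91.187.255.255


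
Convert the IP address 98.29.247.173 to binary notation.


98 = 01100010
29 = 00011101
247 = 11110111
173 = 10101101
Binary: 01100010.00011101.11110111.10101101


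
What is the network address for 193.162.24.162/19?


IP:   11000001.10100010.00011000.10100010
Mask: 11111111.11111111.11100000.00000000
AND operation:
Net:  11000001.10100010.00000000.00000000
Network: 193.162.0.0/19


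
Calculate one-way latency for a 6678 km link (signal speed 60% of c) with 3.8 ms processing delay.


Speed = 0.6 * 3e5 km/s = 180000 km/s
Propagation delay = 6678 / 180000 = 0.0371 s = 37.1 ms
Processing delay = 3.8 ms
Total one-way latency = 40.9 ms


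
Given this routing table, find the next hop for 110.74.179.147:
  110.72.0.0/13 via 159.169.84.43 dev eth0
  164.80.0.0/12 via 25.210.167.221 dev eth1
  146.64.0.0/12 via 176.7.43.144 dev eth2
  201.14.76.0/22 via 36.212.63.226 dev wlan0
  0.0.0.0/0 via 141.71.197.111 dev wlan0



Longest prefix match for 110.74.179.147:
  /13 110.72.0.0: MATCH
  /12 164.80.0.0: no
  /12 146.64.0.0: no
  /22 201.14.76.0: no
  /0 0.0.0.0: MATCH
Selected: next-hop 159.169.84.43 via eth0 (matched /13)


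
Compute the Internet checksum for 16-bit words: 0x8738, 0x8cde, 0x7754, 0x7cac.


Sum all words (with carry folding):
+ 0x8738 = 0x8738
+ 0x8cde = 0x1417
+ 0x7754 = 0x8b6b
+ 0x7cac = 0x0818
One's complement: ~0x0818
Checksum = 0xf7e7


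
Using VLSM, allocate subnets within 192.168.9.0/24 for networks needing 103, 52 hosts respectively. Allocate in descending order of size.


103 hosts -> /25 (126 usable): 192.168.9.0/25
52 hosts -> /26 (62 usable): 192.168.9.128/26
Allocation: 192.168.9.0/25 (103 hosts, 126 usable); 192.168.9.128/26 (52 hosts, 62 usable)


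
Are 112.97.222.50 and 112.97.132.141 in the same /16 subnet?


Mask: 255.255.0.0
112.97.222.50 AND mask = 112.97.0.0
112.97.132.141 AND mask = 112.97.0.0
Yes, same subnet (112.97.0.0)


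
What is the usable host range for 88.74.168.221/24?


Network: 88.74.168.0
Broadcast: 88.74.168.255
First usable = network + 1
Last usable = broadcast - 1
Range: 88.74.168.1 to 88.74.168.254


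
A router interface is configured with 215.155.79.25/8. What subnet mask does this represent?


/8 means 8 network bits, 24 host bits
Binary: 11111111000000000000000000000000
Mask: 255.0.0.0


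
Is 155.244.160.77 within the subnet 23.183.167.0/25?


Subnet network: 23.183.167.0
Test IP AND mask: 155.244.160.0
No, 155.244.160.77 is not in 23.183.167.0/25


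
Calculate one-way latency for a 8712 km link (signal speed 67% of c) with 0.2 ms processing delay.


Speed = 0.67 * 3e5 km/s = 201000 km/s
Propagation delay = 8712 / 201000 = 0.0433 s = 43.3433 ms
Processing delay = 0.2 ms
Total one-way latency = 43.5433 ms


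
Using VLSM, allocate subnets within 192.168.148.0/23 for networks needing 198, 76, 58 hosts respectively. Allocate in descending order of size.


198 hosts -> /24 (254 usable): 192.168.148.0/24
76 hosts -> /25 (126 usable): 192.168.149.0/25
58 hosts -> /26 (62 usable): 192.168.149.128/26
Allocation: 192.168.148.0/24 (198 hosts, 254 usable); 192.168.149.0/25 (76 hosts, 126 usable); 192.168.149.128/26 (58 hosts, 62 usable)


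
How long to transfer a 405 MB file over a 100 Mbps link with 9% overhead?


Effective throughput = 100 * (1 - 9/100) = 91 Mbps
File size in Mb = 405 * 8 = 3240 Mb
Time = 3240 / 91
Time = 35.6044 seconds


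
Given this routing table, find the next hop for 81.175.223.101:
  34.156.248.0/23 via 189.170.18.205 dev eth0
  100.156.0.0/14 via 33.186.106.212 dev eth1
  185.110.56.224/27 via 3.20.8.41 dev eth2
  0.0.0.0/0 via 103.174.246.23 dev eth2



Longest prefix match for 81.175.223.101:
  /23 34.156.248.0: no
  /14 100.156.0.0: no
  /27 185.110.56.224: no
  /0 0.0.0.0: MATCH
Selected: next-hop 103.174.246.23 via eth2 (matched /0)


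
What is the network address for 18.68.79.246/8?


IP:   00010010.01000100.01001111.11110110
Mask: 11111111.00000000.00000000.00000000
AND operation:
Net:  00010010.00000000.00000000.00000000
Network: 18.0.0.0/8


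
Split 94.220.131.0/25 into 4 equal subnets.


New prefix = 25 + 2 = 27
Each subnet has 32 addresses
  94.220.131.0/27
  94.220.131.32/27
  94.220.131.64/27
  94.220.131.96/27
Subnets: 94.220.131.0/27, 94.220.131.32/27, 94.220.131.64/27, 94.220.131.96/27


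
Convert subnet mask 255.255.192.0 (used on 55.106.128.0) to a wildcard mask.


Subnet mask: 255.255.192.0
Wildcard = 255.255.255.255 - subnet mask
255 - 255 = 0
255 - 255 = 0
255 - 192 = 63
255 - 0 = 255
Wildcard: 0.0.63.255


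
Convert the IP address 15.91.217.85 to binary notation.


15 = 00001111
91 = 01011011
217 = 11011001
85 = 01010101
Binary: 00001111.01011011.11011001.01010101


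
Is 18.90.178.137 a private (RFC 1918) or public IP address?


RFC 1918 private ranges:
  10.0.0.0/8 (10.0.0.0 - 10.255.255.255)
  172.16.0.0/12 (172.16.0.0 - 172.31.255.255)
  192.168.0.0/16 (192.168.0.0 - 192.168.255.255)
Public (not in any RFC 1918 range)


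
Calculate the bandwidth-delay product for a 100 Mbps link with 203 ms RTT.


BDP = bandwidth * RTT
= 100 Mbps * 203 ms
= 100 * 1e6 * 203 / 1000 bits
= 20300000 bits
= 2537500 bytes
= 2478.0273 KB
BDP = 20300000 bits (2537500 bytes)


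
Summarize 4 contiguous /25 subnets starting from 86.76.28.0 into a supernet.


Original prefix: /25
Number of subnets: 4 = 2^2
New prefix = 25 - 2 = 23
Supernet: 86.76.28.0/23


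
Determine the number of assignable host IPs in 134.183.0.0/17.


Host bits = 32 - 17 = 15
Total addresses = 2^15 = 32768
Usable = total - 2 (network and broadcast)
Usable hosts: 32766


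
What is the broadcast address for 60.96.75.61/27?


Network: 60.96.75.32/27
Host bits = 5
Set all host bits to 1:
Broadcast: 60.96.75.63


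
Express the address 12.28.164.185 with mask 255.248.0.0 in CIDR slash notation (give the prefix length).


Binary: 11111111.11111000.00000000.00000000
Count leading 1s
Prefix: /13


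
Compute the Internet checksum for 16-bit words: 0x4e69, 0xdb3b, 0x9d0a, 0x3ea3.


Sum all words (with carry folding):
+ 0x4e69 = 0x4e69
+ 0xdb3b = 0x29a5
+ 0x9d0a = 0xc6af
+ 0x3ea3 = 0x0553
One's complement: ~0x0553
Checksum = 0xfaac


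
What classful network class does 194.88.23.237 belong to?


First octet: 194
Binary: 11000010
110xxxxx -> Class C (192-223)
Class C, default mask 255.255.255.0 (/24)


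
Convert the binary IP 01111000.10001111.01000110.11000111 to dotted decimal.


01111000 = 120
10001111 = 143
01000110 = 70
11000111 = 199
IP: 120.143.70.199


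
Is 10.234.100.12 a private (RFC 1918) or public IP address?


RFC 1918 private ranges:
  10.0.0.0/8 (10.0.0.0 - 10.255.255.255)
  172.16.0.0/12 (172.16.0.0 - 172.31.255.255)
  192.168.0.0/16 (192.168.0.0 - 192.168.255.255)
Private (in 10.0.0.0/8)


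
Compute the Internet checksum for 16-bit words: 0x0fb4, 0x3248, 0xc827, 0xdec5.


Sum all words (with carry folding):
+ 0x0fb4 = 0x0fb4
+ 0x3248 = 0x41fc
+ 0xc827 = 0x0a24
+ 0xdec5 = 0xe8e9
One's complement: ~0xe8e9
Checksum = 0x1716


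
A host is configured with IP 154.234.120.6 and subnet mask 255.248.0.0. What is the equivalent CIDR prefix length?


Binary: 11111111.11111000.00000000.00000000
Count leading 1s
Prefix: /13


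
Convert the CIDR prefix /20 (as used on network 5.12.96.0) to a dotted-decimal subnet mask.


/20 means 20 network bits, 12 host bits
Binary: 11111111111111111111000000000000
Mask: 255.255.240.0


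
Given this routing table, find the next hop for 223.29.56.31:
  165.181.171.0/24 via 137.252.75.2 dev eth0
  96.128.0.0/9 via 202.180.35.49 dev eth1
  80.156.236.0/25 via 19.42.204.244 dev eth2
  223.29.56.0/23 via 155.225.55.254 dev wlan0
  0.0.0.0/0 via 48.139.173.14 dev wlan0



Longest prefix match for 223.29.56.31:
  /24 165.181.171.0: no
  /9 96.128.0.0: no
  /25 80.156.236.0: no
  /23 223.29.56.0: MATCH
  /0 0.0.0.0: MATCH
Selected: next-hop 155.225.55.254 via wlan0 (matched /23)


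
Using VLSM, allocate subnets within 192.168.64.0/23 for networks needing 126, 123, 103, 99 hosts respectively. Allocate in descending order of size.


126 hosts -> /25 (126 usable): 192.168.64.0/25
123 hosts -> /25 (126 usable): 192.168.64.128/25
103 hosts -> /25 (126 usable): 192.168.65.0/25
99 hosts -> /25 (126 usable): 192.168.65.128/25
Allocation: 192.168.64.0/25 (126 hosts, 126 usable); 192.168.64.128/25 (123 hosts, 126 usable); 192.168.65.0/25 (103 hosts, 126 usable); 192.168.65.128/25 (99 hosts, 126 usable)


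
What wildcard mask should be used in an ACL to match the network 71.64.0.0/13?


Subnet mask: 255.248.0.0
Wildcard = 255.255.255.255 - subnet mask
255 - 255 = 0
255 - 248 = 7
255 - 0 = 255
255 - 0 = 255
Wildcard: 0.7.255.255


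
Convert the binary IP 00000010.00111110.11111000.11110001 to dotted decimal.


00000010 = 2
00111110 = 62
11111000 = 248
11110001 = 241
IP: 2.62.248.241


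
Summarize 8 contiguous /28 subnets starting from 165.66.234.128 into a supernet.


Original prefix: /28
Number of subnets: 8 = 2^3
New prefix = 28 - 3 = 25
Supernet: 165.66.234.128/25


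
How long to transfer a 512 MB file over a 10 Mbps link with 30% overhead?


Effective throughput = 10 * (1 - 30/100) = 7 Mbps
File size in Mb = 512 * 8 = 4096 Mb
Time = 4096 / 7
Time = 585.1429 seconds


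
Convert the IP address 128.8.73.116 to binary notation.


128 = 10000000
8 = 00001000
73 = 01001001
116 = 01110100
Binary: 10000000.00001000.01001001.01110100


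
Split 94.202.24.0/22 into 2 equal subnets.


New prefix = 22 + 1 = 23
Each subnet has 512 addresses
  94.202.24.0/23
  94.202.26.0/23
Subnets: 94.202.24.0/23, 94.202.26.0/23


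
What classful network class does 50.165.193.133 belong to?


First octet: 50
Binary: 00110010
0xxxxxxx -> Class A (1-126)
Class A, default mask 255.0.0.0 (/8)


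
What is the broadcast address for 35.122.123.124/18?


Network: 35.122.64.0/18
Host bits = 14
Set all host bits to 1:
Broadcast: 35.122.127.255


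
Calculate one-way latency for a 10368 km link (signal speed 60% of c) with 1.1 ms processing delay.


Speed = 0.6 * 3e5 km/s = 180000 km/s
Propagation delay = 10368 / 180000 = 0.0576 s = 57.6 ms
Processing delay = 1.1 ms
Total one-way latency = 58.7 ms


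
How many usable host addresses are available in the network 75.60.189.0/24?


Host bits = 32 - 24 = 8
Total addresses = 2^8 = 256
Usable = total - 2 (network and broadcast)
Usable hosts: 254


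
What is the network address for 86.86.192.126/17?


IP:   01010110.01010110.11000000.01111110
Mask: 11111111.11111111.10000000.00000000
AND operation:
Net:  01010110.01010110.10000000.00000000
Network: 86.86.128.0/17


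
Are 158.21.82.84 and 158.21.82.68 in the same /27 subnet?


Mask: 255.255.255.224
158.21.82.84 AND mask = 158.21.82.64
158.21.82.68 AND mask = 158.21.82.64
Yes, same subnet (158.21.82.64)


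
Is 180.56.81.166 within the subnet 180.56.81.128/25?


Subnet network: 180.56.81.128
Test IP AND mask: 180.56.81.128
Yes, 180.56.81.166 is in 180.56.81.128/25


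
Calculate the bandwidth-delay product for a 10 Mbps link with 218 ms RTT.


BDP = bandwidth * RTT
= 10 Mbps * 218 ms
= 10 * 1e6 * 218 / 1000 bits
= 2180000 bits
= 272500 bytes
= 266.1133 KB
BDP = 2180000 bits (272500 bytes)


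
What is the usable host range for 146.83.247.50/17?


Network: 146.83.128.0
Broadcast: 146.83.255.255
First usable = network + 1
Last usable = broadcast - 1
Range: 146.83.128.1 to 146.83.255.254


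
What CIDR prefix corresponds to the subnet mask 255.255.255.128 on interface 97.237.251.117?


Binary: 11111111.11111111.11111111.10000000
Count leading 1s
Prefix: /25


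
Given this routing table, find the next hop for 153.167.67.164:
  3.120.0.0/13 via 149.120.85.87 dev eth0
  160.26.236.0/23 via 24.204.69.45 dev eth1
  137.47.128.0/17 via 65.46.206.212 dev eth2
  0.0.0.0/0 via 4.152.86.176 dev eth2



Longest prefix match for 153.167.67.164:
  /13 3.120.0.0: no
  /23 160.26.236.0: no
  /17 137.47.128.0: no
  /0 0.0.0.0: MATCH
Selected: next-hop 4.152.86.176 via eth2 (matched /0)


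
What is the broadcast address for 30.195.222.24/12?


Network: 30.192.0.0/12
Host bits = 20
Set all host bits to 1:
Broadcast: 30.207.255.255


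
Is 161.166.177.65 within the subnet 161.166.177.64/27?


Subnet network: 161.166.177.64
Test IP AND mask: 161.166.177.64
Yes, 161.166.177.65 is in 161.166.177.64/27


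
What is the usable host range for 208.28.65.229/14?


Network: 208.28.0.0
Broadcast: 208.31.255.255
First usable = network + 1
Last usable = broadcast - 1
Range: 208.28.0.1 to 208.31.255.254


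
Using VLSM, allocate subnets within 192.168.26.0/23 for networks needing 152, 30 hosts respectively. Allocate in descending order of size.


152 hosts -> /24 (254 usable): 192.168.26.0/24
30 hosts -> /27 (30 usable): 192.168.27.0/27
Allocation: 192.168.26.0/24 (152 hosts, 254 usable); 192.168.27.0/27 (30 hosts, 30 usable)


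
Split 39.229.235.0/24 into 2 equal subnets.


New prefix = 24 + 1 = 25
Each subnet has 128 addresses
  39.229.235.0/25
  39.229.235.128/25
Subnets: 39.229.235.0/25, 39.229.235.128/25


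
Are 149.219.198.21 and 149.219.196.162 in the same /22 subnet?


Mask: 255.255.252.0
149.219.198.21 AND mask = 149.219.196.0
149.219.196.162 AND mask = 149.219.196.0
Yes, same subnet (149.219.196.0)


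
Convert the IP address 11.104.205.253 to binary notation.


11 = 00001011
104 = 01101000
205 = 11001101
253 = 11111101
Binary: 00001011.01101000.11001101.11111101


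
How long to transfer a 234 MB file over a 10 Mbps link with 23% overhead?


Effective throughput = 10 * (1 - 23/100) = 7.7 Mbps
File size in Mb = 234 * 8 = 1872 Mb
Time = 1872 / 7.7
Time = 243.1169 seconds


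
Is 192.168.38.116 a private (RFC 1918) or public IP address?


RFC 1918 private ranges:
  10.0.0.0/8 (10.0.0.0 - 10.255.255.255)
  172.16.0.0/12 (172.16.0.0 - 172.31.255.255)
  192.168.0.0/16 (192.168.0.0 - 192.168.255.255)
Private (in 192.168.0.0/16)


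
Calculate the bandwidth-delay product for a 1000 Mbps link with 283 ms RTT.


BDP = bandwidth * RTT
= 1000 Mbps * 283 ms
= 1000 * 1e6 * 283 / 1000 bits
= 283000000 bits
= 35375000 bytes
= 34545.8984 KB
BDP = 283000000 bits (35375000 bytes)


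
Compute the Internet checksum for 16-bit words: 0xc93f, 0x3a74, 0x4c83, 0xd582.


Sum all words (with carry folding):
+ 0xc93f = 0xc93f
+ 0x3a74 = 0x03b4
+ 0x4c83 = 0x5037
+ 0xd582 = 0x25ba
One's complement: ~0x25ba
Checksum = 0xda45


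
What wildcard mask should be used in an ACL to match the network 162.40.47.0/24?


Subnet mask: 255.255.255.0
Wildcard = 255.255.255.255 - subnet mask
255 - 255 = 0
255 - 255 = 0
255 - 255 = 0
255 - 0 = 255
Wildcard: 0.0.0.255


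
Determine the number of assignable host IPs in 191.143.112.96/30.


Host bits = 32 - 30 = 2
Total addresses = 2^2 = 4
Usable = total - 2 (network and broadcast)
Usable hosts: 2


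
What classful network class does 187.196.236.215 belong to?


First octet: 187
Binary: 10111011
10xxxxxx -> Class B (128-191)
Class B, default mask 255.255.0.0 (/16)


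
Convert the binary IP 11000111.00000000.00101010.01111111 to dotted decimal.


11000111 = 199
00000000 = 0
00101010 = 42
01111111 = 127
IP: 199.0.42.127


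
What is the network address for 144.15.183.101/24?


IP:   10010000.00001111.10110111.01100101
Mask: 11111111.11111111.11111111.00000000
AND operation:
Net:  10010000.00001111.10110111.00000000
Network: 144.15.183.0/24


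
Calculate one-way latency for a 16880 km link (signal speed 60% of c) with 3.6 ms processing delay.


Speed = 0.6 * 3e5 km/s = 180000 km/s
Propagation delay = 16880 / 180000 = 0.0938 s = 93.7778 ms
Processing delay = 3.6 ms
Total one-way latency = 97.3778 ms


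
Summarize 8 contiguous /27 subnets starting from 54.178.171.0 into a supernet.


Original prefix: /27
Number of subnets: 8 = 2^3
New prefix = 27 - 3 = 24
Supernet: 54.178.171.0/24


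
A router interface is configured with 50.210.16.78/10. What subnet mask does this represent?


/10 means 10 network bits, 22 host bits
Binary: 11111111110000000000000000000000
Mask: 255.192.0.0


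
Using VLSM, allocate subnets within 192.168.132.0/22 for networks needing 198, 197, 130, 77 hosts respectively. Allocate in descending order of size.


198 hosts -> /24 (254 usable): 192.168.132.0/24
197 hosts -> /24 (254 usable): 192.168.133.0/24
130 hosts -> /24 (254 usable): 192.168.134.0/24
77 hosts -> /25 (126 usable): 192.168.135.0/25
Allocation: 192.168.132.0/24 (198 hosts, 254 usable); 192.168.133.0/24 (197 hosts, 254 usable); 192.168.134.0/24 (130 hosts, 254 usable); 192.168.135.0/25 (77 hosts, 126 usable)


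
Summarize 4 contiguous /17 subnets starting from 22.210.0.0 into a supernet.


Original prefix: /17
Number of subnets: 4 = 2^2
New prefix = 17 - 2 = 15
Supernet: 22.210.0.0/15


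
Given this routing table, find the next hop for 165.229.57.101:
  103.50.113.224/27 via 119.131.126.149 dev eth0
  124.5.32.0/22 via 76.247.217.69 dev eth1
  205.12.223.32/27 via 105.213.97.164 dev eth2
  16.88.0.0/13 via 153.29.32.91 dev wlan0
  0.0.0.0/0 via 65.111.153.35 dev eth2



Longest prefix match for 165.229.57.101:
  /27 103.50.113.224: no
  /22 124.5.32.0: no
  /27 205.12.223.32: no
  /13 16.88.0.0: no
  /0 0.0.0.0: MATCH
Selected: next-hop 65.111.153.35 via eth2 (matched /0)


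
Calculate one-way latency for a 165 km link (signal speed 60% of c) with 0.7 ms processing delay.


Speed = 0.6 * 3e5 km/s = 180000 km/s
Propagation delay = 165 / 180000 = 0.0009 s = 0.9167 ms
Processing delay = 0.7 ms
Total one-way latency = 1.6167 ms


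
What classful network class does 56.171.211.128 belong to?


First octet: 56
Binary: 00111000
0xxxxxxx -> Class A (1-126)
Class A, default mask 255.0.0.0 (/8)


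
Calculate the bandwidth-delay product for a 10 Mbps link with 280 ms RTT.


BDP = bandwidth * RTT
= 10 Mbps * 280 ms
= 10 * 1e6 * 280 / 1000 bits
= 2800000 bits
= 350000 bytes
= 341.7969 KB
BDP = 2800000 bits (350000 bytes)


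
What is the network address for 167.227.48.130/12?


IP:   10100111.11100011.00110000.10000010
Mask: 11111111.11110000.00000000.00000000
AND operation:
Net:  10100111.11100000.00000000.00000000
Network: 167.224.0.0/12


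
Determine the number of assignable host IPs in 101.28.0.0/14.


Host bits = 32 - 14 = 18
Total addresses = 2^18 = 262144
Usable = total - 2 (network and broadcast)
Usable hosts: 262142


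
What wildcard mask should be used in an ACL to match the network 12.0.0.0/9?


Subnet mask: 255.128.0.0
Wildcard = 255.255.255.255 - subnet mask
255 - 255 = 0
255 - 128 = 127
255 - 0 = 255
255 - 0 = 255
Wildcard: 0.127.255.255


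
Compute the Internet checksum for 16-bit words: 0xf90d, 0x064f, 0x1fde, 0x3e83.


Sum all words (with carry folding):
+ 0xf90d = 0xf90d
+ 0x064f = 0xff5c
+ 0x1fde = 0x1f3b
+ 0x3e83 = 0x5dbe
One's complement: ~0x5dbe
Checksum = 0xa241


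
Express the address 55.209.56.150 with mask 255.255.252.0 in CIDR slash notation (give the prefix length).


Binary: 11111111.11111111.11111100.00000000
Count leading 1s
Prefix: /22


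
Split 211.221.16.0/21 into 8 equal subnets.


New prefix = 21 + 3 = 24
Each subnet has 256 addresses
  211.221.16.0/24
  211.221.17.0/24
  211.221.18.0/24
  211.221.19.0/24
  211.221.20.0/24
  211.221.21.0/24
  211.221.22.0/24
  211.221.23.0/24
Subnets: 211.221.16.0/24, 211.221.17.0/24, 211.221.18.0/24, 211.221.19.0/24, 211.221.20.0/24, 211.221.21.0/24, 211.221.22.0/24, 211.221.23.0/24


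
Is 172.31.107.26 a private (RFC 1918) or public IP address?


RFC 1918 private ranges:
  10.0.0.0/8 (10.0.0.0 - 10.255.255.255)
  172.16.0.0/12 (172.16.0.0 - 172.31.255.255)
  192.168.0.0/16 (192.168.0.0 - 192.168.255.255)
Private (in 172.16.0.0/12)


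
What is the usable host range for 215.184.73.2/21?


Network: 215.184.72.0
Broadcast: 215.184.79.255
First usable = network + 1
Last usable = broadcast - 1
Range: 215.184.72.1 to 215.184.79.254


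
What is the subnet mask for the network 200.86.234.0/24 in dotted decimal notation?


/24 means 24 network bits, 8 host bits
Binary: 11111111111111111111111100000000
Mask: 255.255.255.0


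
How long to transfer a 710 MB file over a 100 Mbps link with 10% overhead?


Effective throughput = 100 * (1 - 10/100) = 90 Mbps
File size in Mb = 710 * 8 = 5680 Mb
Time = 5680 / 90
Time = 63.1111 seconds


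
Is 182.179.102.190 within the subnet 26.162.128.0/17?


Subnet network: 26.162.128.0
Test IP AND mask: 182.179.0.0
No, 182.179.102.190 is not in 26.162.128.0/17


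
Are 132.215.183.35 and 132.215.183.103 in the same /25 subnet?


Mask: 255.255.255.128
132.215.183.35 AND mask = 132.215.183.0
132.215.183.103 AND mask = 132.215.183.0
Yes, same subnet (132.215.183.0)


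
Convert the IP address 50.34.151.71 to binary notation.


50 = 00110010
34 = 00100010
151 = 10010111
71 = 01000111
Binary: 00110010.00100010.10010111.01000111


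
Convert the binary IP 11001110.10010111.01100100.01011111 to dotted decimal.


11001110 = 206
10010111 = 151
01100100 = 100
01011111 = 95
IP: 206.151.100.95


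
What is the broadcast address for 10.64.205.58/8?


Network: 10.0.0.0/8
Host bits = 24
Set all host bits to 1:
Broadcast: 10.255.255.255


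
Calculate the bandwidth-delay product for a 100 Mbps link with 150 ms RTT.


BDP = bandwidth * RTT
= 100 Mbps * 150 ms
= 100 * 1e6 * 150 / 1000 bits
= 15000000 bits
= 1875000 bytes
= 1831.0547 KB
BDP = 15000000 bits (1875000 bytes)


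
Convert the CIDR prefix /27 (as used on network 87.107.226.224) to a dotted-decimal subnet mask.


/27 means 27 network bits, 5 host bits
Binary: 11111111111111111111111111100000
Mask: 255.255.255.224


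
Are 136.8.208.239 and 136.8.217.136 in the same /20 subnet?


Mask: 255.255.240.0
136.8.208.239 AND mask = 136.8.208.0
136.8.217.136 AND mask = 136.8.208.0
Yes, same subnet (136.8.208.0)


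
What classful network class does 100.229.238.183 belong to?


First octet: 100
Binary: 01100100
0xxxxxxx -> Class A (1-126)
Class A, default mask 255.0.0.0 (/8)


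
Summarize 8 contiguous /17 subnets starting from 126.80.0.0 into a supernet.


Original prefix: /17
Number of subnets: 8 = 2^3
New prefix = 17 - 3 = 14
Supernet: 126.80.0.0/14


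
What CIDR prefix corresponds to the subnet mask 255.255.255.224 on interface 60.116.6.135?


Binary: 11111111.11111111.11111111.11100000
Count leading 1s
Prefix: /27


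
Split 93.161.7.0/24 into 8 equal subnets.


New prefix = 24 + 3 = 27
Each subnet has 32 addresses
  93.161.7.0/27
  93.161.7.32/27
  93.161.7.64/27
  93.161.7.96/27
  93.161.7.128/27
  93.161.7.160/27
  93.161.7.192/27
  93.161.7.224/27
Subnets: 93.161.7.0/27, 93.161.7.32/27, 93.161.7.64/27, 93.161.7.96/27, 93.161.7.128/27, 93.161.7.160/27, 93.161.7.192/27, 93.161.7.224/27


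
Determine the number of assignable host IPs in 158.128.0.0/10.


Host bits = 32 - 10 = 22
Total addresses = 2^22 = 4194304
Usable = total - 2 (network and broadcast)
Usable hosts: 4194302


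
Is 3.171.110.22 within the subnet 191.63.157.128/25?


Subnet network: 191.63.157.128
Test IP AND mask: 3.171.110.0
No, 3.171.110.22 is not in 191.63.157.128/25


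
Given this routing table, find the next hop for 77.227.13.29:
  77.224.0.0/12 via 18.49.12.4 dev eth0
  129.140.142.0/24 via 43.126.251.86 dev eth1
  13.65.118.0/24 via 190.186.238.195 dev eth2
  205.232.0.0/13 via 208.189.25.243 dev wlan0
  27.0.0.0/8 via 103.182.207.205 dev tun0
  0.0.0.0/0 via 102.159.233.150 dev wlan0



Longest prefix match for 77.227.13.29:
  /12 77.224.0.0: MATCH
  /24 129.140.142.0: no
  /24 13.65.118.0: no
  /13 205.232.0.0: no
  /8 27.0.0.0: no
  /0 0.0.0.0: MATCH
Selected: next-hop 18.49.12.4 via eth0 (matched /12)


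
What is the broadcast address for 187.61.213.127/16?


Network: 187.61.0.0/16
Host bits = 16
Set all host bits to 1:
Broadcast: 187.61.255.255


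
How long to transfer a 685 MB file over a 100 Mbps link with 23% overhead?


Effective throughput = 100 * (1 - 23/100) = 77 Mbps
File size in Mb = 685 * 8 = 5480 Mb
Time = 5480 / 77
Time = 71.1688 seconds


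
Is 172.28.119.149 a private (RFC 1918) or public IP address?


RFC 1918 private ranges:
  10.0.0.0/8 (10.0.0.0 - 10.255.255.255)
  172.16.0.0/12 (172.16.0.0 - 172.31.255.255)
  192.168.0.0/16 (192.168.0.0 - 192.168.255.255)
Private (in 172.16.0.0/12)


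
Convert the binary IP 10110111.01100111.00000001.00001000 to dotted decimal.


10110111 = 183
01100111 = 103
00000001 = 1
00001000 = 8
IP: 183.103.1.8


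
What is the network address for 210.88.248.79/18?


IP:   11010010.01011000.11111000.01001111
Mask: 11111111.11111111.11000000.00000000
AND operation:
Net:  11010010.01011000.11000000.00000000
Network: 210.88.192.0/18


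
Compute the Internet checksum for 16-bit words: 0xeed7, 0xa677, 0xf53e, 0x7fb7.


Sum all words (with carry folding):
+ 0xeed7 = 0xeed7
+ 0xa677 = 0x954f
+ 0xf53e = 0x8a8e
+ 0x7fb7 = 0x0a46
One's complement: ~0x0a46
Checksum = 0xf5b9


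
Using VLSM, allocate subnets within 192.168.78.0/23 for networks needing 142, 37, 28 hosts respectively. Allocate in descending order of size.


142 hosts -> /24 (254 usable): 192.168.78.0/24
37 hosts -> /26 (62 usable): 192.168.79.0/26
28 hosts -> /27 (30 usable): 192.168.79.64/27
Allocation: 192.168.78.0/24 (142 hosts, 254 usable); 192.168.79.0/26 (37 hosts, 62 usable); 192.168.79.64/27 (28 hosts, 30 usable)


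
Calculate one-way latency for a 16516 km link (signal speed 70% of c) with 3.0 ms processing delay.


Speed = 0.7 * 3e5 km/s = 210000 km/s
Propagation delay = 16516 / 210000 = 0.0786 s = 78.6476 ms
Processing delay = 3.0 ms
Total one-way latency = 81.6476 ms


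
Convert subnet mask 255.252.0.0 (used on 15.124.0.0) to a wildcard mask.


Subnet mask: 255.252.0.0
Wildcard = 255.255.255.255 - subnet mask
255 - 255 = 0
255 - 252 = 3
255 - 0 = 255
255 - 0 = 255
Wildcard: 0.3.255.255


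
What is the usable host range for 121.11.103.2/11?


Network: 121.0.0.0
Broadcast: 121.31.255.255
First usable = network + 1
Last usable = broadcast - 1
Range: 121.0.0.1 to 121.31.255.254


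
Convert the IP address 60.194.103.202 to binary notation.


60 = 00111100
194 = 11000010
103 = 01100111
202 = 11001010
Binary: 00111100.11000010.01100111.11001010


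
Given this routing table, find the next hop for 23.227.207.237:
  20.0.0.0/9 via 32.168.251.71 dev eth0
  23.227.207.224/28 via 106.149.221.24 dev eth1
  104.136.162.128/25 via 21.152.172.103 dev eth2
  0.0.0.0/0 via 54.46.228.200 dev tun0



Longest prefix match for 23.227.207.237:
  /9 20.0.0.0: no
  /28 23.227.207.224: MATCH
  /25 104.136.162.128: no
  /0 0.0.0.0: MATCH
Selected: next-hop 106.149.221.24 via eth1 (matched /28)


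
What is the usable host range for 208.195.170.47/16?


Network: 208.195.0.0
Broadcast: 208.195.255.255
First usable = network + 1
Last usable = broadcast - 1
Range: 208.195.0.1 to 208.195.255.254


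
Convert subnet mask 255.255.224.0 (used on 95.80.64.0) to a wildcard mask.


Subnet mask: 255.255.224.0
Wildcard = 255.255.255.255 - subnet mask
255 - 255 = 0
255 - 255 = 0
255 - 224 = 31
255 - 0 = 255
Wildcard: 0.0.31.255


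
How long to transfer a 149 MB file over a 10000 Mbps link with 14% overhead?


Effective throughput = 10000 * (1 - 14/100) = 8600 Mbps
File size in Mb = 149 * 8 = 1192 Mb
Time = 1192 / 8600
Time = 0.1386 seconds


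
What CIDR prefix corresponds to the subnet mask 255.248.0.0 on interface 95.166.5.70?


Binary: 11111111.11111000.00000000.00000000
Count leading 1s
Prefix: /13


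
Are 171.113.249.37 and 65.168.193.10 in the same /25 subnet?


Mask: 255.255.255.128
171.113.249.37 AND mask = 171.113.249.0
65.168.193.10 AND mask = 65.168.193.0
No, different subnets (171.113.249.0 vs 65.168.193.0)


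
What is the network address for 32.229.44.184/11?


IP:   00100000.11100101.00101100.10111000
Mask: 11111111.11100000.00000000.00000000
AND operation:
Net:  00100000.11100000.00000000.00000000
Network: 32.224.0.0/11


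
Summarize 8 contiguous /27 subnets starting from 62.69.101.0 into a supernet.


Original prefix: /27
Number of subnets: 8 = 2^3
New prefix = 27 - 3 = 24
Supernet: 62.69.101.0/24


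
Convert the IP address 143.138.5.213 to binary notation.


143 = 10001111
138 = 10001010
5 = 00000101
213 = 11010101
Binary: 10001111.10001010.00000101.11010101


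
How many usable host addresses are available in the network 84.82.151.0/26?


Host bits = 32 - 26 = 6
Total addresses = 2^6 = 64
Usable = total - 2 (network and broadcast)
Usable hosts: 62


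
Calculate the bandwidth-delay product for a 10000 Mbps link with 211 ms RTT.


BDP = bandwidth * RTT
= 10000 Mbps * 211 ms
= 10000 * 1e6 * 211 / 1000 bits
= 2110000000 bits
= 263750000 bytes
= 257568.3594 KB
BDP = 2110000000 bits (263750000 bytes)


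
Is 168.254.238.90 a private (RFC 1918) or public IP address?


RFC 1918 private ranges:
  10.0.0.0/8 (10.0.0.0 - 10.255.255.255)
  172.16.0.0/12 (172.16.0.0 - 172.31.255.255)
  192.168.0.0/16 (192.168.0.0 - 192.168.255.255)
Public (not in any RFC 1918 range)


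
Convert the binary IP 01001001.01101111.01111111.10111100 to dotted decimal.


01001001 = 73
01101111 = 111
01111111 = 127
10111100 = 188
IP: 73.111.127.188


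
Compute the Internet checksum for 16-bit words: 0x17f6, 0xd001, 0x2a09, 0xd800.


Sum all words (with carry folding):
+ 0x17f6 = 0x17f6
+ 0xd001 = 0xe7f7
+ 0x2a09 = 0x1201
+ 0xd800 = 0xea01
One's complement: ~0xea01
Checksum = 0x15fe


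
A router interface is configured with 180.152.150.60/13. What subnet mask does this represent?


/13 means 13 network bits, 19 host bits
Binary: 11111111111110000000000000000000
Mask: 255.248.0.0


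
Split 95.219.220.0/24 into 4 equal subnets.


New prefix = 24 + 2 = 26
Each subnet has 64 addresses
  95.219.220.0/26
  95.219.220.64/26
  95.219.220.128/26
  95.219.220.192/26
Subnets: 95.219.220.0/26, 95.219.220.64/26, 95.219.220.128/26, 95.219.220.192/26
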